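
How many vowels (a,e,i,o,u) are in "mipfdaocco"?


Input: mipfdaocco
Checking each character:
  'm' at position 0: consonant
  'i' at position 1: vowel (running total: 1)
  'p' at position 2: consonant
  'f' at position 3: consonant
  'd' at position 4: consonant
  'a' at position 5: vowel (running total: 2)
  'o' at position 6: vowel (running total: 3)
  'c' at position 7: consonant
  'c' at position 8: consonant
  'o' at position 9: vowel (running total: 4)
Total vowels: 4

4


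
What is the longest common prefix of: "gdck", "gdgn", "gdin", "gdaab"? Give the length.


Words: gdck, gdgn, gdin, gdaab
  Position 0: all 'g' => match
  Position 1: all 'd' => match
  Position 2: ('c', 'g', 'i', 'a') => mismatch, stop
LCP = "gd" (length 2)

2


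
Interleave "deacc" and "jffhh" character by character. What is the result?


Interleaving "deacc" and "jffhh":
  Position 0: 'd' from first, 'j' from second => "dj"
  Position 1: 'e' from first, 'f' from second => "ef"
  Position 2: 'a' from first, 'f' from second => "af"
  Position 3: 'c' from first, 'h' from second => "ch"
  Position 4: 'c' from first, 'h' from second => "ch"
Result: djefafchch

djefafchch


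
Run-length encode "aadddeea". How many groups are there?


Input: aadddeea
Scanning for consecutive runs:
  Group 1: 'a' x 2 (positions 0-1)
  Group 2: 'd' x 3 (positions 2-4)
  Group 3: 'e' x 2 (positions 5-6)
  Group 4: 'a' x 1 (positions 7-7)
Total groups: 4

4


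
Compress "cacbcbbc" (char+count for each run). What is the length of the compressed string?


Input: cacbcbbc
Runs:
  'c' x 1 => "c1"
  'a' x 1 => "a1"
  'c' x 1 => "c1"
  'b' x 1 => "b1"
  'c' x 1 => "c1"
  'b' x 2 => "b2"
  'c' x 1 => "c1"
Compressed: "c1a1c1b1c1b2c1"
Compressed length: 14

14


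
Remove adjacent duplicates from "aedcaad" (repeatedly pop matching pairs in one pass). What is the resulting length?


Input: aedcaad
Stack-based adjacent duplicate removal:
  Read 'a': push. Stack: a
  Read 'e': push. Stack: ae
  Read 'd': push. Stack: aed
  Read 'c': push. Stack: aedc
  Read 'a': push. Stack: aedca
  Read 'a': matches stack top 'a' => pop. Stack: aedc
  Read 'd': push. Stack: aedcd
Final stack: "aedcd" (length 5)

5


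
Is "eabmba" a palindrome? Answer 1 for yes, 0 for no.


Input: eabmba
Reversed: abmbae
  Compare pos 0 ('e') with pos 5 ('a'): MISMATCH
  Compare pos 1 ('a') with pos 4 ('b'): MISMATCH
  Compare pos 2 ('b') with pos 3 ('m'): MISMATCH
Result: not a palindrome

0


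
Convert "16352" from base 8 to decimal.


Input: "16352" in base 8
Positional expansion:
  Digit '1' (value 1) x 8^4 = 4096
  Digit '6' (value 6) x 8^3 = 3072
  Digit '3' (value 3) x 8^2 = 192
  Digit '5' (value 5) x 8^1 = 40
  Digit '2' (value 2) x 8^0 = 2
Sum = 7402

7402


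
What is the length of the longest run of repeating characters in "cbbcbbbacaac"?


Input: "cbbcbbbacaac"
Scanning for longest run:
  Position 1 ('b'): new char, reset run to 1
  Position 2 ('b'): continues run of 'b', length=2
  Position 3 ('c'): new char, reset run to 1
  Position 4 ('b'): new char, reset run to 1
  Position 5 ('b'): continues run of 'b', length=2
  Position 6 ('b'): continues run of 'b', length=3
  Position 7 ('a'): new char, reset run to 1
  Position 8 ('c'): new char, reset run to 1
  Position 9 ('a'): new char, reset run to 1
  Position 10 ('a'): continues run of 'a', length=2
  Position 11 ('c'): new char, reset run to 1
Longest run: 'b' with length 3

3


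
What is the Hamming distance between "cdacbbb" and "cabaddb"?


Comparing "cdacbbb" and "cabaddb" position by position:
  Position 0: 'c' vs 'c' => same
  Position 1: 'd' vs 'a' => differ
  Position 2: 'a' vs 'b' => differ
  Position 3: 'c' vs 'a' => differ
  Position 4: 'b' vs 'd' => differ
  Position 5: 'b' vs 'd' => differ
  Position 6: 'b' vs 'b' => same
Total differences (Hamming distance): 5

5


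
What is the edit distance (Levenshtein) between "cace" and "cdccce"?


Computing edit distance: "cace" -> "cdccce"
DP table:
           c    d    c    c    c    e
      0    1    2    3    4    5    6
  c   1    0    1    2    3    4    5
  a   2    1    1    2    3    4    5
  c   3    2    2    1    2    3    4
  e   4    3    3    2    2    3    3
Edit distance = dp[4][6] = 3

3


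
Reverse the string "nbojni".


Input: nbojni
Reading characters right to left:
  Position 5: 'i'
  Position 4: 'n'
  Position 3: 'j'
  Position 2: 'o'
  Position 1: 'b'
  Position 0: 'n'
Reversed: injobn

injobn


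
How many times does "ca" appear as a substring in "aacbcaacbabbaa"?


Searching for "ca" in "aacbcaacbabbaa"
Scanning each position:
  Position 0: "aa" => no
  Position 1: "ac" => no
  Position 2: "cb" => no
  Position 3: "bc" => no
  Position 4: "ca" => MATCH
  Position 5: "aa" => no
  Position 6: "ac" => no
  Position 7: "cb" => no
  Position 8: "ba" => no
  Position 9: "ab" => no
  Position 10: "bb" => no
  Position 11: "ba" => no
  Position 12: "aa" => no
Total occurrences: 1

1


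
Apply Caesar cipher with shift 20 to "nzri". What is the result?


Caesar cipher: shift "nzri" by 20
  'n' (pos 13) + 20 = pos 7 = 'h'
  'z' (pos 25) + 20 = pos 19 = 't'
  'r' (pos 17) + 20 = pos 11 = 'l'
  'i' (pos 8) + 20 = pos 2 = 'c'
Result: htlc

htlc


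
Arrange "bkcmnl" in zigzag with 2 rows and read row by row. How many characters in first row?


Zigzag "bkcmnl" into 2 rows:
Placing characters:
  'b' => row 0
  'k' => row 1
  'c' => row 0
  'm' => row 1
  'n' => row 0
  'l' => row 1
Rows:
  Row 0: "bcn"
  Row 1: "kml"
First row length: 3

3


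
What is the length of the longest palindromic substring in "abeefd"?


Input: "abeefd"
Checking substrings for palindromes:
  [2:4] "ee" (len 2) => palindrome
Longest palindromic substring: "ee" with length 2

2


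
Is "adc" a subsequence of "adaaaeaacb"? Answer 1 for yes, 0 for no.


Check if "adc" is a subsequence of "adaaaeaacb"
Greedy scan:
  Position 0 ('a'): matches sub[0] = 'a'
  Position 1 ('d'): matches sub[1] = 'd'
  Position 2 ('a'): no match needed
  Position 3 ('a'): no match needed
  Position 4 ('a'): no match needed
  Position 5 ('e'): no match needed
  Position 6 ('a'): no match needed
  Position 7 ('a'): no match needed
  Position 8 ('c'): matches sub[2] = 'c'
  Position 9 ('b'): no match needed
All 3 characters matched => is a subsequence

1


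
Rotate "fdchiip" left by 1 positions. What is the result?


Input: "fdchiip", rotate left by 1
First 1 characters: "f"
Remaining characters: "dchiip"
Concatenate remaining + first: "dchiip" + "f" = "dchiipf"

dchiipf


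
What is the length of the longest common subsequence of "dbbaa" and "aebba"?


LCS of "dbbaa" and "aebba"
DP table:
           a    e    b    b    a
      0    0    0    0    0    0
  d   0    0    0    0    0    0
  b   0    0    0    1    1    1
  b   0    0    0    1    2    2
  a   0    1    1    1    2    3
  a   0    1    1    1    2    3
LCS length = dp[5][5] = 3

3


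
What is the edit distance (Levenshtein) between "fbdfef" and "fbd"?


Computing edit distance: "fbdfef" -> "fbd"
DP table:
           f    b    d
      0    1    2    3
  f   1    0    1    2
  b   2    1    0    1
  d   3    2    1    0
  f   4    3    2    1
  e   5    4    3    2
  f   6    5    4    3
Edit distance = dp[6][3] = 3

3


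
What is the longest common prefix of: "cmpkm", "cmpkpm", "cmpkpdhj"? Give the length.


Words: cmpkm, cmpkpm, cmpkpdhj
  Position 0: all 'c' => match
  Position 1: all 'm' => match
  Position 2: all 'p' => match
  Position 3: all 'k' => match
  Position 4: ('m', 'p', 'p') => mismatch, stop
LCP = "cmpk" (length 4)

4


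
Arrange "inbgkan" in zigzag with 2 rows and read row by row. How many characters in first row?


Zigzag "inbgkan" into 2 rows:
Placing characters:
  'i' => row 0
  'n' => row 1
  'b' => row 0
  'g' => row 1
  'k' => row 0
  'a' => row 1
  'n' => row 0
Rows:
  Row 0: "ibkn"
  Row 1: "nga"
First row length: 4

4


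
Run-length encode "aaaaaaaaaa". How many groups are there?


Input: aaaaaaaaaa
Scanning for consecutive runs:
  Group 1: 'a' x 10 (positions 0-9)
Total groups: 1

1


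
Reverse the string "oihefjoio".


Input: oihefjoio
Reading characters right to left:
  Position 8: 'o'
  Position 7: 'i'
  Position 6: 'o'
  Position 5: 'j'
  Position 4: 'f'
  Position 3: 'e'
  Position 2: 'h'
  Position 1: 'i'
  Position 0: 'o'
Reversed: oiojfehio

oiojfehio


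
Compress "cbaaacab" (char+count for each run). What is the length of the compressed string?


Input: cbaaacab
Runs:
  'c' x 1 => "c1"
  'b' x 1 => "b1"
  'a' x 3 => "a3"
  'c' x 1 => "c1"
  'a' x 1 => "a1"
  'b' x 1 => "b1"
Compressed: "c1b1a3c1a1b1"
Compressed length: 12

12


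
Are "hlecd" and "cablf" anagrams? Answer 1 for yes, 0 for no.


Strings: "hlecd", "cablf"
Sorted first:  cdehl
Sorted second: abcfl
Differ at position 0: 'c' vs 'a' => not anagrams

0


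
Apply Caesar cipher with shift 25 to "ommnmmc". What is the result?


Caesar cipher: shift "ommnmmc" by 25
  'o' (pos 14) + 25 = pos 13 = 'n'
  'm' (pos 12) + 25 = pos 11 = 'l'
  'm' (pos 12) + 25 = pos 11 = 'l'
  'n' (pos 13) + 25 = pos 12 = 'm'
  'm' (pos 12) + 25 = pos 11 = 'l'
  'm' (pos 12) + 25 = pos 11 = 'l'
  'c' (pos 2) + 25 = pos 1 = 'b'
Result: nllmllb

nllmllb


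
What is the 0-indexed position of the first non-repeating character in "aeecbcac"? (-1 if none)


Input: aeecbcac
Character frequencies:
  'a': 2
  'b': 1
  'c': 3
  'e': 2
Scanning left to right for freq == 1:
  Position 0 ('a'): freq=2, skip
  Position 1 ('e'): freq=2, skip
  Position 2 ('e'): freq=2, skip
  Position 3 ('c'): freq=3, skip
  Position 4 ('b'): unique! => answer = 4

4


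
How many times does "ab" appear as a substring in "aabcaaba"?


Searching for "ab" in "aabcaaba"
Scanning each position:
  Position 0: "aa" => no
  Position 1: "ab" => MATCH
  Position 2: "bc" => no
  Position 3: "ca" => no
  Position 4: "aa" => no
  Position 5: "ab" => MATCH
  Position 6: "ba" => no
Total occurrences: 2

2


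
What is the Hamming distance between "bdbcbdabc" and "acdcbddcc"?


Comparing "bdbcbdabc" and "acdcbddcc" position by position:
  Position 0: 'b' vs 'a' => differ
  Position 1: 'd' vs 'c' => differ
  Position 2: 'b' vs 'd' => differ
  Position 3: 'c' vs 'c' => same
  Position 4: 'b' vs 'b' => same
  Position 5: 'd' vs 'd' => same
  Position 6: 'a' vs 'd' => differ
  Position 7: 'b' vs 'c' => differ
  Position 8: 'c' vs 'c' => same
Total differences (Hamming distance): 5

5


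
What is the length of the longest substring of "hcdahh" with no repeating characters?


Input: "hcdahh"
Sliding window (track last position of each char):
  Position 0 ('h'): window [0,0] length 1 -- new best
  Position 1 ('c'): window [0,1] length 2 -- new best
  Position 2 ('d'): window [0,2] length 3 -- new best
  Position 3 ('a'): window [0,3] length 4 -- new best
  Position 4 ('h'): repeat (last at 0), move window start to 1
  Position 4 ('h'): window [1,4] length 4
  Position 5 ('h'): repeat (last at 4), move window start to 5
  Position 5 ('h'): window [5,5] length 1
Longest substring with no repeats: "hcda" with length 4

4


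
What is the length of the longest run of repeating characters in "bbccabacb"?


Input: "bbccabacb"
Scanning for longest run:
  Position 1 ('b'): continues run of 'b', length=2
  Position 2 ('c'): new char, reset run to 1
  Position 3 ('c'): continues run of 'c', length=2
  Position 4 ('a'): new char, reset run to 1
  Position 5 ('b'): new char, reset run to 1
  Position 6 ('a'): new char, reset run to 1
  Position 7 ('c'): new char, reset run to 1
  Position 8 ('b'): new char, reset run to 1
Longest run: 'b' with length 2

2


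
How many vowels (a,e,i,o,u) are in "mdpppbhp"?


Input: mdpppbhp
Checking each character:
  'm' at position 0: consonant
  'd' at position 1: consonant
  'p' at position 2: consonant
  'p' at position 3: consonant
  'p' at position 4: consonant
  'b' at position 5: consonant
  'h' at position 6: consonant
  'p' at position 7: consonant
Total vowels: 0

0


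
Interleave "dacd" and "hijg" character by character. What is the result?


Interleaving "dacd" and "hijg":
  Position 0: 'd' from first, 'h' from second => "dh"
  Position 1: 'a' from first, 'i' from second => "ai"
  Position 2: 'c' from first, 'j' from second => "cj"
  Position 3: 'd' from first, 'g' from second => "dg"
Result: dhaicjdg

dhaicjdg


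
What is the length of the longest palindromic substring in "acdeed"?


Input: "acdeed"
Checking substrings for palindromes:
  [2:6] "deed" (len 4) => palindrome
  [3:5] "ee" (len 2) => palindrome
Longest palindromic substring: "deed" with length 4

4


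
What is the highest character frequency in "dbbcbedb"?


Input: dbbcbedb
Character counts:
  'b': 4
  'c': 1
  'd': 2
  'e': 1
Maximum frequency: 4

4


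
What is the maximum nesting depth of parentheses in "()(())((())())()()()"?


Input: "()(())((())())()()()"
Tracking depth:
  Position 0 '(': depth becomes 1
  Position 1 ')': depth becomes 0
  Position 2 '(': depth becomes 1
  Position 3 '(': depth becomes 2
  Position 4 ')': depth becomes 1
  Position 5 ')': depth becomes 0
  Position 6 '(': depth becomes 1
  Position 7 '(': depth becomes 2
  Position 8 '(': depth becomes 3
  Position 9 ')': depth becomes 2
  Position 10 ')': depth becomes 1
  Position 11 '(': depth becomes 2
  Position 12 ')': depth becomes 1
  Position 13 ')': depth becomes 0
  Position 14 '(': depth becomes 1
  Position 15 ')': depth becomes 0
  Position 16 '(': depth becomes 1
  Position 17 ')': depth becomes 0
  Position 18 '(': depth becomes 1
  Position 19 ')': depth becomes 0
Maximum depth reached: 3

3


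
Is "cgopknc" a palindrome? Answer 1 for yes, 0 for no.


Input: cgopknc
Reversed: cnkpogc
  Compare pos 0 ('c') with pos 6 ('c'): match
  Compare pos 1 ('g') with pos 5 ('n'): MISMATCH
  Compare pos 2 ('o') with pos 4 ('k'): MISMATCH
Result: not a palindrome

0


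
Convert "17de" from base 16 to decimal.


Input: "17de" in base 16
Positional expansion:
  Digit '1' (value 1) x 16^3 = 4096
  Digit '7' (value 7) x 16^2 = 1792
  Digit 'd' (value 13) x 16^1 = 208
  Digit 'e' (value 14) x 16^0 = 14
Sum = 6110

6110


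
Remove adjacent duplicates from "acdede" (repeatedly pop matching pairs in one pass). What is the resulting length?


Input: acdede
Stack-based adjacent duplicate removal:
  Read 'a': push. Stack: a
  Read 'c': push. Stack: ac
  Read 'd': push. Stack: acd
  Read 'e': push. Stack: acde
  Read 'd': push. Stack: acded
  Read 'e': push. Stack: acdede
Final stack: "acdede" (length 6)

6


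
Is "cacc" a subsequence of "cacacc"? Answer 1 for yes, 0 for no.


Check if "cacc" is a subsequence of "cacacc"
Greedy scan:
  Position 0 ('c'): matches sub[0] = 'c'
  Position 1 ('a'): matches sub[1] = 'a'
  Position 2 ('c'): matches sub[2] = 'c'
  Position 3 ('a'): no match needed
  Position 4 ('c'): matches sub[3] = 'c'
  Position 5 ('c'): no match needed
All 4 characters matched => is a subsequence

1


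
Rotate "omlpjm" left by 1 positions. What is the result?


Input: "omlpjm", rotate left by 1
First 1 characters: "o"
Remaining characters: "mlpjm"
Concatenate remaining + first: "mlpjm" + "o" = "mlpjmo"

mlpjmo


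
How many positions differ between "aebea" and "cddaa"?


Comparing "aebea" and "cddaa" position by position:
  Position 0: 'a' vs 'c' => DIFFER
  Position 1: 'e' vs 'd' => DIFFER
  Position 2: 'b' vs 'd' => DIFFER
  Position 3: 'e' vs 'a' => DIFFER
  Position 4: 'a' vs 'a' => same
Positions that differ: 4

4


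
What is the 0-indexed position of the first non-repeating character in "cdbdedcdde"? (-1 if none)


Input: cdbdedcdde
Character frequencies:
  'b': 1
  'c': 2
  'd': 5
  'e': 2
Scanning left to right for freq == 1:
  Position 0 ('c'): freq=2, skip
  Position 1 ('d'): freq=5, skip
  Position 2 ('b'): unique! => answer = 2

2


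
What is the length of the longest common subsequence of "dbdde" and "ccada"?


LCS of "dbdde" and "ccada"
DP table:
           c    c    a    d    a
      0    0    0    0    0    0
  d   0    0    0    0    1    1
  b   0    0    0    0    1    1
  d   0    0    0    0    1    1
  d   0    0    0    0    1    1
  e   0    0    0    0    1    1
LCS length = dp[5][5] = 1

1


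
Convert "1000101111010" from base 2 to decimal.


Input: "1000101111010" in base 2
Positional expansion:
  Digit '1' (value 1) x 2^12 = 4096
  Digit '0' (value 0) x 2^11 = 0
  Digit '0' (value 0) x 2^10 = 0
  Digit '0' (value 0) x 2^9 = 0
  Digit '1' (value 1) x 2^8 = 256
  Digit '0' (value 0) x 2^7 = 0
  Digit '1' (value 1) x 2^6 = 64
  Digit '1' (value 1) x 2^5 = 32
  Digit '1' (value 1) x 2^4 = 16
  Digit '1' (value 1) x 2^3 = 8
  Digit '0' (value 0) x 2^2 = 0
  Digit '1' (value 1) x 2^1 = 2
  Digit '0' (value 0) x 2^0 = 0
Sum = 4474

4474


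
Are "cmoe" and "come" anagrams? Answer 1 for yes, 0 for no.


Strings: "cmoe", "come"
Sorted first:  cemo
Sorted second: cemo
Sorted forms match => anagrams

1


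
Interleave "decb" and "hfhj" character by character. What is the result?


Interleaving "decb" and "hfhj":
  Position 0: 'd' from first, 'h' from second => "dh"
  Position 1: 'e' from first, 'f' from second => "ef"
  Position 2: 'c' from first, 'h' from second => "ch"
  Position 3: 'b' from first, 'j' from second => "bj"
Result: dhefchbj

dhefchbj


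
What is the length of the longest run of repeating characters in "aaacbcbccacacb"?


Input: "aaacbcbccacacb"
Scanning for longest run:
  Position 1 ('a'): continues run of 'a', length=2
  Position 2 ('a'): continues run of 'a', length=3
  Position 3 ('c'): new char, reset run to 1
  Position 4 ('b'): new char, reset run to 1
  Position 5 ('c'): new char, reset run to 1
  Position 6 ('b'): new char, reset run to 1
  Position 7 ('c'): new char, reset run to 1
  Position 8 ('c'): continues run of 'c', length=2
  Position 9 ('a'): new char, reset run to 1
  Position 10 ('c'): new char, reset run to 1
  Position 11 ('a'): new char, reset run to 1
  Position 12 ('c'): new char, reset run to 1
  Position 13 ('b'): new char, reset run to 1
Longest run: 'a' with length 3

3


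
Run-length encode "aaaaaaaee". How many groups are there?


Input: aaaaaaaee
Scanning for consecutive runs:
  Group 1: 'a' x 7 (positions 0-6)
  Group 2: 'e' x 2 (positions 7-8)
Total groups: 2

2


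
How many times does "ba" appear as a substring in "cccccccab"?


Searching for "ba" in "cccccccab"
Scanning each position:
  Position 0: "cc" => no
  Position 1: "cc" => no
  Position 2: "cc" => no
  Position 3: "cc" => no
  Position 4: "cc" => no
  Position 5: "cc" => no
  Position 6: "ca" => no
  Position 7: "ab" => no
Total occurrences: 0

0


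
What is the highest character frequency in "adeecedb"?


Input: adeecedb
Character counts:
  'a': 1
  'b': 1
  'c': 1
  'd': 2
  'e': 3
Maximum frequency: 3

3


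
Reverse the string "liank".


Input: liank
Reading characters right to left:
  Position 4: 'k'
  Position 3: 'n'
  Position 2: 'a'
  Position 1: 'i'
  Position 0: 'l'
Reversed: knail

knail


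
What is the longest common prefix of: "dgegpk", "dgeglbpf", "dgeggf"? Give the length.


Words: dgegpk, dgeglbpf, dgeggf
  Position 0: all 'd' => match
  Position 1: all 'g' => match
  Position 2: all 'e' => match
  Position 3: all 'g' => match
  Position 4: ('p', 'l', 'g') => mismatch, stop
LCP = "dgeg" (length 4)

4


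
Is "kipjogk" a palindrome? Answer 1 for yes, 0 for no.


Input: kipjogk
Reversed: kgojpik
  Compare pos 0 ('k') with pos 6 ('k'): match
  Compare pos 1 ('i') with pos 5 ('g'): MISMATCH
  Compare pos 2 ('p') with pos 4 ('o'): MISMATCH
Result: not a palindrome

0


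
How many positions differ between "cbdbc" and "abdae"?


Comparing "cbdbc" and "abdae" position by position:
  Position 0: 'c' vs 'a' => DIFFER
  Position 1: 'b' vs 'b' => same
  Position 2: 'd' vs 'd' => same
  Position 3: 'b' vs 'a' => DIFFER
  Position 4: 'c' vs 'e' => DIFFER
Positions that differ: 3

3


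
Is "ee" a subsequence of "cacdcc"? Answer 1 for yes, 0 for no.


Check if "ee" is a subsequence of "cacdcc"
Greedy scan:
  Position 0 ('c'): no match needed
  Position 1 ('a'): no match needed
  Position 2 ('c'): no match needed
  Position 3 ('d'): no match needed
  Position 4 ('c'): no match needed
  Position 5 ('c'): no match needed
Only matched 0/2 characters => not a subsequence

0


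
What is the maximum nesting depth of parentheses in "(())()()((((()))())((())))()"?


Input: "(())()()((((()))())((())))()"
Tracking depth:
  Position 0 '(': depth becomes 1
  Position 1 '(': depth becomes 2
  Position 2 ')': depth becomes 1
  Position 3 ')': depth becomes 0
  Position 4 '(': depth becomes 1
  Position 5 ')': depth becomes 0
  Position 6 '(': depth becomes 1
  Position 7 ')': depth becomes 0
  Position 8 '(': depth becomes 1
  Position 9 '(': depth becomes 2
  Position 10 '(': depth becomes 3
  Position 11 '(': depth becomes 4
  Position 12 '(': depth becomes 5
  Position 13 ')': depth becomes 4
  Position 14 ')': depth becomes 3
  Position 15 ')': depth becomes 2
  Position 16 '(': depth becomes 3
  Position 17 ')': depth becomes 2
  Position 18 ')': depth becomes 1
  Position 19 '(': depth becomes 2
  Position 20 '(': depth becomes 3
  Position 21 '(': depth becomes 4
  Position 22 ')': depth becomes 3
  Position 23 ')': depth becomes 2
  Position 24 ')': depth becomes 1
  Position 25 ')': depth becomes 0
  Position 26 '(': depth becomes 1
  Position 27 ')': depth becomes 0
Maximum depth reached: 5

5


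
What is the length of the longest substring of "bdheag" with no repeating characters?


Input: "bdheag"
Sliding window (track last position of each char):
  Position 0 ('b'): window [0,0] length 1 -- new best
  Position 1 ('d'): window [0,1] length 2 -- new best
  Position 2 ('h'): window [0,2] length 3 -- new best
  Position 3 ('e'): window [0,3] length 4 -- new best
  Position 4 ('a'): window [0,4] length 5 -- new best
  Position 5 ('g'): window [0,5] length 6 -- new best
Longest substring with no repeats: "bdheag" with length 6

6


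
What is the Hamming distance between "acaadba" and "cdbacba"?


Comparing "acaadba" and "cdbacba" position by position:
  Position 0: 'a' vs 'c' => differ
  Position 1: 'c' vs 'd' => differ
  Position 2: 'a' vs 'b' => differ
  Position 3: 'a' vs 'a' => same
  Position 4: 'd' vs 'c' => differ
  Position 5: 'b' vs 'b' => same
  Position 6: 'a' vs 'a' => same
Total differences (Hamming distance): 4

4


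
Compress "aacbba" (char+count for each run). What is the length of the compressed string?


Input: aacbba
Runs:
  'a' x 2 => "a2"
  'c' x 1 => "c1"
  'b' x 2 => "b2"
  'a' x 1 => "a1"
Compressed: "a2c1b2a1"
Compressed length: 8

8


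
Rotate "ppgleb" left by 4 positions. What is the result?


Input: "ppgleb", rotate left by 4
First 4 characters: "ppgl"
Remaining characters: "eb"
Concatenate remaining + first: "eb" + "ppgl" = "ebppgl"

ebppgl


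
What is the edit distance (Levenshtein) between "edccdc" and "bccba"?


Computing edit distance: "edccdc" -> "bccba"
DP table:
           b    c    c    b    a
      0    1    2    3    4    5
  e   1    1    2    3    4    5
  d   2    2    2    3    4    5
  c   3    3    2    2    3    4
  c   4    4    3    2    3    4
  d   5    5    4    3    3    4
  c   6    6    5    4    4    4
Edit distance = dp[6][5] = 4

4


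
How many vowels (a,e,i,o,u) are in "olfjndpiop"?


Input: olfjndpiop
Checking each character:
  'o' at position 0: vowel (running total: 1)
  'l' at position 1: consonant
  'f' at position 2: consonant
  'j' at position 3: consonant
  'n' at position 4: consonant
  'd' at position 5: consonant
  'p' at position 6: consonant
  'i' at position 7: vowel (running total: 2)
  'o' at position 8: vowel (running total: 3)
  'p' at position 9: consonant
Total vowels: 3

3


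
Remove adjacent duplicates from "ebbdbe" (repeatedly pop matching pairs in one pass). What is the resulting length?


Input: ebbdbe
Stack-based adjacent duplicate removal:
  Read 'e': push. Stack: e
  Read 'b': push. Stack: eb
  Read 'b': matches stack top 'b' => pop. Stack: e
  Read 'd': push. Stack: ed
  Read 'b': push. Stack: edb
  Read 'e': push. Stack: edbe
Final stack: "edbe" (length 4)

4


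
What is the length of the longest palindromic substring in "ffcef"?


Input: "ffcef"
Checking substrings for palindromes:
  [0:2] "ff" (len 2) => palindrome
Longest palindromic substring: "ff" with length 2

2


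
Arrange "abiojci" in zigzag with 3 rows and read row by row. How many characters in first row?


Zigzag "abiojci" into 3 rows:
Placing characters:
  'a' => row 0
  'b' => row 1
  'i' => row 2
  'o' => row 1
  'j' => row 0
  'c' => row 1
  'i' => row 2
Rows:
  Row 0: "aj"
  Row 1: "boc"
  Row 2: "ii"
First row length: 2

2


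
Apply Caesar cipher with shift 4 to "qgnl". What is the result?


Caesar cipher: shift "qgnl" by 4
  'q' (pos 16) + 4 = pos 20 = 'u'
  'g' (pos 6) + 4 = pos 10 = 'k'
  'n' (pos 13) + 4 = pos 17 = 'r'
  'l' (pos 11) + 4 = pos 15 = 'p'
Result: ukrp

ukrp


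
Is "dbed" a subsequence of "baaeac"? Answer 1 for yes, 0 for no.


Check if "dbed" is a subsequence of "baaeac"
Greedy scan:
  Position 0 ('b'): no match needed
  Position 1 ('a'): no match needed
  Position 2 ('a'): no match needed
  Position 3 ('e'): no match needed
  Position 4 ('a'): no match needed
  Position 5 ('c'): no match needed
Only matched 0/4 characters => not a subsequence

0


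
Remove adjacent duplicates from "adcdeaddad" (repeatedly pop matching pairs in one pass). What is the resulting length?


Input: adcdeaddad
Stack-based adjacent duplicate removal:
  Read 'a': push. Stack: a
  Read 'd': push. Stack: ad
  Read 'c': push. Stack: adc
  Read 'd': push. Stack: adcd
  Read 'e': push. Stack: adcde
  Read 'a': push. Stack: adcdea
  Read 'd': push. Stack: adcdead
  Read 'd': matches stack top 'd' => pop. Stack: adcdea
  Read 'a': matches stack top 'a' => pop. Stack: adcde
  Read 'd': push. Stack: adcded
Final stack: "adcded" (length 6)

6


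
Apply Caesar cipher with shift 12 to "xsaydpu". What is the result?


Caesar cipher: shift "xsaydpu" by 12
  'x' (pos 23) + 12 = pos 9 = 'j'
  's' (pos 18) + 12 = pos 4 = 'e'
  'a' (pos 0) + 12 = pos 12 = 'm'
  'y' (pos 24) + 12 = pos 10 = 'k'
  'd' (pos 3) + 12 = pos 15 = 'p'
  'p' (pos 15) + 12 = pos 1 = 'b'
  'u' (pos 20) + 12 = pos 6 = 'g'
Result: jemkpbg

jemkpbg


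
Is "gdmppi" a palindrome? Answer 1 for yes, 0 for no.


Input: gdmppi
Reversed: ippmdg
  Compare pos 0 ('g') with pos 5 ('i'): MISMATCH
  Compare pos 1 ('d') with pos 4 ('p'): MISMATCH
  Compare pos 2 ('m') with pos 3 ('p'): MISMATCH
Result: not a palindrome

0


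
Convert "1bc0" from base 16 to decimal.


Input: "1bc0" in base 16
Positional expansion:
  Digit '1' (value 1) x 16^3 = 4096
  Digit 'b' (value 11) x 16^2 = 2816
  Digit 'c' (value 12) x 16^1 = 192
  Digit '0' (value 0) x 16^0 = 0
Sum = 7104

7104


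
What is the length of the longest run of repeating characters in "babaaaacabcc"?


Input: "babaaaacabcc"
Scanning for longest run:
  Position 1 ('a'): new char, reset run to 1
  Position 2 ('b'): new char, reset run to 1
  Position 3 ('a'): new char, reset run to 1
  Position 4 ('a'): continues run of 'a', length=2
  Position 5 ('a'): continues run of 'a', length=3
  Position 6 ('a'): continues run of 'a', length=4
  Position 7 ('c'): new char, reset run to 1
  Position 8 ('a'): new char, reset run to 1
  Position 9 ('b'): new char, reset run to 1
  Position 10 ('c'): new char, reset run to 1
  Position 11 ('c'): continues run of 'c', length=2
Longest run: 'a' with length 4

4


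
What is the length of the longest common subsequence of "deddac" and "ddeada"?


LCS of "deddac" and "ddeada"
DP table:
           d    d    e    a    d    a
      0    0    0    0    0    0    0
  d   0    1    1    1    1    1    1
  e   0    1    1    2    2    2    2
  d   0    1    2    2    2    3    3
  d   0    1    2    2    2    3    3
  a   0    1    2    2    3    3    4
  c   0    1    2    2    3    3    4
LCS length = dp[6][6] = 4

4


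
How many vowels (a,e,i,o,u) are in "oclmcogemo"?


Input: oclmcogemo
Checking each character:
  'o' at position 0: vowel (running total: 1)
  'c' at position 1: consonant
  'l' at position 2: consonant
  'm' at position 3: consonant
  'c' at position 4: consonant
  'o' at position 5: vowel (running total: 2)
  'g' at position 6: consonant
  'e' at position 7: vowel (running total: 3)
  'm' at position 8: consonant
  'o' at position 9: vowel (running total: 4)
Total vowels: 4

4


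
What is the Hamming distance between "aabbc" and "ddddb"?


Comparing "aabbc" and "ddddb" position by position:
  Position 0: 'a' vs 'd' => differ
  Position 1: 'a' vs 'd' => differ
  Position 2: 'b' vs 'd' => differ
  Position 3: 'b' vs 'd' => differ
  Position 4: 'c' vs 'b' => differ
Total differences (Hamming distance): 5

5


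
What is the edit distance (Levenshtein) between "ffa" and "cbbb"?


Computing edit distance: "ffa" -> "cbbb"
DP table:
           c    b    b    b
      0    1    2    3    4
  f   1    1    2    3    4
  f   2    2    2    3    4
  a   3    3    3    3    4
Edit distance = dp[3][4] = 4

4


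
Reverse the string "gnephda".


Input: gnephda
Reading characters right to left:
  Position 6: 'a'
  Position 5: 'd'
  Position 4: 'h'
  Position 3: 'p'
  Position 2: 'e'
  Position 1: 'n'
  Position 0: 'g'
Reversed: adhpeng

adhpeng


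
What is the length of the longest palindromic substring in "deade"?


Input: "deade"
Checking substrings for palindromes:
  No multi-char palindromic substrings found
Longest palindromic substring: "d" with length 1

1


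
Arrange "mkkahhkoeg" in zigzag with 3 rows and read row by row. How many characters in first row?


Zigzag "mkkahhkoeg" into 3 rows:
Placing characters:
  'm' => row 0
  'k' => row 1
  'k' => row 2
  'a' => row 1
  'h' => row 0
  'h' => row 1
  'k' => row 2
  'o' => row 1
  'e' => row 0
  'g' => row 1
Rows:
  Row 0: "mhe"
  Row 1: "kahog"
  Row 2: "kk"
First row length: 3

3


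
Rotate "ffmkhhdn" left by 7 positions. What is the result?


Input: "ffmkhhdn", rotate left by 7
First 7 characters: "ffmkhhd"
Remaining characters: "n"
Concatenate remaining + first: "n" + "ffmkhhd" = "nffmkhhd"

nffmkhhd


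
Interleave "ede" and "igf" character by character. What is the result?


Interleaving "ede" and "igf":
  Position 0: 'e' from first, 'i' from second => "ei"
  Position 1: 'd' from first, 'g' from second => "dg"
  Position 2: 'e' from first, 'f' from second => "ef"
Result: eidgef

eidgef


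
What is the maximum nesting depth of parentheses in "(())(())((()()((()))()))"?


Input: "(())(())((()()((()))()))"
Tracking depth:
  Position 0 '(': depth becomes 1
  Position 1 '(': depth becomes 2
  Position 2 ')': depth becomes 1
  Position 3 ')': depth becomes 0
  Position 4 '(': depth becomes 1
  Position 5 '(': depth becomes 2
  Position 6 ')': depth becomes 1
  Position 7 ')': depth becomes 0
  Position 8 '(': depth becomes 1
  Position 9 '(': depth becomes 2
  Position 10 '(': depth becomes 3
  Position 11 ')': depth becomes 2
  Position 12 '(': depth becomes 3
  Position 13 ')': depth becomes 2
  Position 14 '(': depth becomes 3
  Position 15 '(': depth becomes 4
  Position 16 '(': depth becomes 5
  Position 17 ')': depth becomes 4
  Position 18 ')': depth becomes 3
  Position 19 ')': depth becomes 2
  Position 20 '(': depth becomes 3
  Position 21 ')': depth becomes 2
  Position 22 ')': depth becomes 1
  Position 23 ')': depth becomes 0
Maximum depth reached: 5

5


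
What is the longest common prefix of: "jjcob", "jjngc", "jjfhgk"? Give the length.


Words: jjcob, jjngc, jjfhgk
  Position 0: all 'j' => match
  Position 1: all 'j' => match
  Position 2: ('c', 'n', 'f') => mismatch, stop
LCP = "jj" (length 2)

2


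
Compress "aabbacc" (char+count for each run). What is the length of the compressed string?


Input: aabbacc
Runs:
  'a' x 2 => "a2"
  'b' x 2 => "b2"
  'a' x 1 => "a1"
  'c' x 2 => "c2"
Compressed: "a2b2a1c2"
Compressed length: 8

8


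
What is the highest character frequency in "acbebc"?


Input: acbebc
Character counts:
  'a': 1
  'b': 2
  'c': 2
  'e': 1
Maximum frequency: 2

2


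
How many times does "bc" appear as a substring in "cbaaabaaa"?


Searching for "bc" in "cbaaabaaa"
Scanning each position:
  Position 0: "cb" => no
  Position 1: "ba" => no
  Position 2: "aa" => no
  Position 3: "aa" => no
  Position 4: "ab" => no
  Position 5: "ba" => no
  Position 6: "aa" => no
  Position 7: "aa" => no
Total occurrences: 0

0


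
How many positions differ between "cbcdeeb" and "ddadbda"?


Comparing "cbcdeeb" and "ddadbda" position by position:
  Position 0: 'c' vs 'd' => DIFFER
  Position 1: 'b' vs 'd' => DIFFER
  Position 2: 'c' vs 'a' => DIFFER
  Position 3: 'd' vs 'd' => same
  Position 4: 'e' vs 'b' => DIFFER
  Position 5: 'e' vs 'd' => DIFFER
  Position 6: 'b' vs 'a' => DIFFER
Positions that differ: 6

6


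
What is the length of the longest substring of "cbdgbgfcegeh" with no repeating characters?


Input: "cbdgbgfcegeh"
Sliding window (track last position of each char):
  Position 0 ('c'): window [0,0] length 1 -- new best
  Position 1 ('b'): window [0,1] length 2 -- new best
  Position 2 ('d'): window [0,2] length 3 -- new best
  Position 3 ('g'): window [0,3] length 4 -- new best
  Position 4 ('b'): repeat (last at 1), move window start to 2
  Position 4 ('b'): window [2,4] length 3
  Position 5 ('g'): repeat (last at 3), move window start to 4
  Position 5 ('g'): window [4,5] length 2
  Position 6 ('f'): window [4,6] length 3
  Position 7 ('c'): window [4,7] length 4
  Position 8 ('e'): window [4,8] length 5 -- new best
  Position 9 ('g'): repeat (last at 5), move window start to 6
  Position 9 ('g'): window [6,9] length 4
  Position 10 ('e'): repeat (last at 8), move window start to 9
  Position 10 ('e'): window [9,10] length 2
  Position 11 ('h'): window [9,11] length 3
Longest substring with no repeats: "bgfce" with length 5

5


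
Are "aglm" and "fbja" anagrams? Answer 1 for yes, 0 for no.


Strings: "aglm", "fbja"
Sorted first:  aglm
Sorted second: abfj
Differ at position 1: 'g' vs 'b' => not anagrams

0


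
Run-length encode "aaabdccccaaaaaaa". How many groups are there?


Input: aaabdccccaaaaaaa
Scanning for consecutive runs:
  Group 1: 'a' x 3 (positions 0-2)
  Group 2: 'b' x 1 (positions 3-3)
  Group 3: 'd' x 1 (positions 4-4)
  Group 4: 'c' x 4 (positions 5-8)
  Group 5: 'a' x 7 (positions 9-15)
Total groups: 5

5


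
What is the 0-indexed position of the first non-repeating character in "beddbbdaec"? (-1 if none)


Input: beddbbdaec
Character frequencies:
  'a': 1
  'b': 3
  'c': 1
  'd': 3
  'e': 2
Scanning left to right for freq == 1:
  Position 0 ('b'): freq=3, skip
  Position 1 ('e'): freq=2, skip
  Position 2 ('d'): freq=3, skip
  Position 3 ('d'): freq=3, skip
  Position 4 ('b'): freq=3, skip
  Position 5 ('b'): freq=3, skip
  Position 6 ('d'): freq=3, skip
  Position 7 ('a'): unique! => answer = 7

7


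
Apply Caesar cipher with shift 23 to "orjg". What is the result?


Caesar cipher: shift "orjg" by 23
  'o' (pos 14) + 23 = pos 11 = 'l'
  'r' (pos 17) + 23 = pos 14 = 'o'
  'j' (pos 9) + 23 = pos 6 = 'g'
  'g' (pos 6) + 23 = pos 3 = 'd'
Result: logd

logd


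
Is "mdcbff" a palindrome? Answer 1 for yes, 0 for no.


Input: mdcbff
Reversed: ffbcdm
  Compare pos 0 ('m') with pos 5 ('f'): MISMATCH
  Compare pos 1 ('d') with pos 4 ('f'): MISMATCH
  Compare pos 2 ('c') with pos 3 ('b'): MISMATCH
Result: not a palindrome

0


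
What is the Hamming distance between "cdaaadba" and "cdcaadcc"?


Comparing "cdaaadba" and "cdcaadcc" position by position:
  Position 0: 'c' vs 'c' => same
  Position 1: 'd' vs 'd' => same
  Position 2: 'a' vs 'c' => differ
  Position 3: 'a' vs 'a' => same
  Position 4: 'a' vs 'a' => same
  Position 5: 'd' vs 'd' => same
  Position 6: 'b' vs 'c' => differ
  Position 7: 'a' vs 'c' => differ
Total differences (Hamming distance): 3

3


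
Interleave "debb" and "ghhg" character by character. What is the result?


Interleaving "debb" and "ghhg":
  Position 0: 'd' from first, 'g' from second => "dg"
  Position 1: 'e' from first, 'h' from second => "eh"
  Position 2: 'b' from first, 'h' from second => "bh"
  Position 3: 'b' from first, 'g' from second => "bg"
Result: dgehbhbg

dgehbhbg


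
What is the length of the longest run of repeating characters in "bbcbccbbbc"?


Input: "bbcbccbbbc"
Scanning for longest run:
  Position 1 ('b'): continues run of 'b', length=2
  Position 2 ('c'): new char, reset run to 1
  Position 3 ('b'): new char, reset run to 1
  Position 4 ('c'): new char, reset run to 1
  Position 5 ('c'): continues run of 'c', length=2
  Position 6 ('b'): new char, reset run to 1
  Position 7 ('b'): continues run of 'b', length=2
  Position 8 ('b'): continues run of 'b', length=3
  Position 9 ('c'): new char, reset run to 1
Longest run: 'b' with length 3

3


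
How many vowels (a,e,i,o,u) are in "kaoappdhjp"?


Input: kaoappdhjp
Checking each character:
  'k' at position 0: consonant
  'a' at position 1: vowel (running total: 1)
  'o' at position 2: vowel (running total: 2)
  'a' at position 3: vowel (running total: 3)
  'p' at position 4: consonant
  'p' at position 5: consonant
  'd' at position 6: consonant
  'h' at position 7: consonant
  'j' at position 8: consonant
  'p' at position 9: consonant
Total vowels: 3

3


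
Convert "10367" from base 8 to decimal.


Input: "10367" in base 8
Positional expansion:
  Digit '1' (value 1) x 8^4 = 4096
  Digit '0' (value 0) x 8^3 = 0
  Digit '3' (value 3) x 8^2 = 192
  Digit '6' (value 6) x 8^1 = 48
  Digit '7' (value 7) x 8^0 = 7
Sum = 4343

4343


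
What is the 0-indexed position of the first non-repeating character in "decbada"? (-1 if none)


Input: decbada
Character frequencies:
  'a': 2
  'b': 1
  'c': 1
  'd': 2
  'e': 1
Scanning left to right for freq == 1:
  Position 0 ('d'): freq=2, skip
  Position 1 ('e'): unique! => answer = 1

1


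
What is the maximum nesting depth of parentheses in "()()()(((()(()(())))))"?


Input: "()()()(((()(()(())))))"
Tracking depth:
  Position 0 '(': depth becomes 1
  Position 1 ')': depth becomes 0
  Position 2 '(': depth becomes 1
  Position 3 ')': depth becomes 0
  Position 4 '(': depth becomes 1
  Position 5 ')': depth becomes 0
  Position 6 '(': depth becomes 1
  Position 7 '(': depth becomes 2
  Position 8 '(': depth becomes 3
  Position 9 '(': depth becomes 4
  Position 10 ')': depth becomes 3
  Position 11 '(': depth becomes 4
  Position 12 '(': depth becomes 5
  Position 13 ')': depth becomes 4
  Position 14 '(': depth becomes 5
  Position 15 '(': depth becomes 6
  Position 16 ')': depth becomes 5
  Position 17 ')': depth becomes 4
  Position 18 ')': depth becomes 3
  Position 19 ')': depth becomes 2
  Position 20 ')': depth becomes 1
  Position 21 ')': depth becomes 0
Maximum depth reached: 6

6


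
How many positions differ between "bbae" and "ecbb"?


Comparing "bbae" and "ecbb" position by position:
  Position 0: 'b' vs 'e' => DIFFER
  Position 1: 'b' vs 'c' => DIFFER
  Position 2: 'a' vs 'b' => DIFFER
  Position 3: 'e' vs 'b' => DIFFER
Positions that differ: 4

4


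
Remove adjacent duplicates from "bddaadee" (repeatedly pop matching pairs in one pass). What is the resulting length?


Input: bddaadee
Stack-based adjacent duplicate removal:
  Read 'b': push. Stack: b
  Read 'd': push. Stack: bd
  Read 'd': matches stack top 'd' => pop. Stack: b
  Read 'a': push. Stack: ba
  Read 'a': matches stack top 'a' => pop. Stack: b
  Read 'd': push. Stack: bd
  Read 'e': push. Stack: bde
  Read 'e': matches stack top 'e' => pop. Stack: bd
Final stack: "bd" (length 2)

2


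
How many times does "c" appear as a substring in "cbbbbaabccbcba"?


Searching for "c" in "cbbbbaabccbcba"
Scanning each position:
  Position 0: "c" => MATCH
  Position 1: "b" => no
  Position 2: "b" => no
  Position 3: "b" => no
  Position 4: "b" => no
  Position 5: "a" => no
  Position 6: "a" => no
  Position 7: "b" => no
  Position 8: "c" => MATCH
  Position 9: "c" => MATCH
  Position 10: "b" => no
  Position 11: "c" => MATCH
  Position 12: "b" => no
  Position 13: "a" => no
Total occurrences: 4

4
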